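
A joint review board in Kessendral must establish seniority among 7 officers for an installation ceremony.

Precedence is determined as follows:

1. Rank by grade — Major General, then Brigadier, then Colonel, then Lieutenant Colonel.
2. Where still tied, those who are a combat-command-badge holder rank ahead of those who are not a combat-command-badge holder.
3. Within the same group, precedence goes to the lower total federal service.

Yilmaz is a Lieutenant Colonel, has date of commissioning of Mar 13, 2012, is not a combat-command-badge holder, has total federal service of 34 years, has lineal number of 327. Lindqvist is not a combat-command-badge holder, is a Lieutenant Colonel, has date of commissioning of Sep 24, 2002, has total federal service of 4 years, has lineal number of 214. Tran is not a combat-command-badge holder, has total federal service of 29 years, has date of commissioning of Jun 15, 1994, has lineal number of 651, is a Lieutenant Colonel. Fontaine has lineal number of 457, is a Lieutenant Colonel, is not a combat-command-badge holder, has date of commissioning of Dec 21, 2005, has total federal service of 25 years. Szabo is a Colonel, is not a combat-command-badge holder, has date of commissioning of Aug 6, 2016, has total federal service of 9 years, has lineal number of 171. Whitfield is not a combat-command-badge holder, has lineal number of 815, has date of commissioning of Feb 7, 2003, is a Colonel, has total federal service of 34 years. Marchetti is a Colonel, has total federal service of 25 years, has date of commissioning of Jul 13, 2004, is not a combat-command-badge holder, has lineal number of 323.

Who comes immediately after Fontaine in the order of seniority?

Tran

By grade: Szabo, Marchetti and Whitfield (Colonel); then Lindqvist, Fontaine, Tran and Yilmaz (Lieutenant Colonel).
Szabo, Marchetti and Whitfield are each not a combat-command-badge holder, so the next rule applies.
Among Szabo, Marchetti and Whitfield, by total federal service (lower first): Szabo (9 years) before Marchetti (25 years) before Whitfield (34 years).
Lindqvist, Fontaine, Tran and Yilmaz are each not a combat-command-badge holder, so the next rule applies.
Among Lindqvist, Fontaine, Tran and Yilmaz, by total federal service (lower first): Lindqvist (4 years) before Fontaine (25 years) before Tran (29 years) before Yilmaz (34 years).
Order: Szabo, Marchetti, Whitfield, Lindqvist, Fontaine, Tran, Yilmaz.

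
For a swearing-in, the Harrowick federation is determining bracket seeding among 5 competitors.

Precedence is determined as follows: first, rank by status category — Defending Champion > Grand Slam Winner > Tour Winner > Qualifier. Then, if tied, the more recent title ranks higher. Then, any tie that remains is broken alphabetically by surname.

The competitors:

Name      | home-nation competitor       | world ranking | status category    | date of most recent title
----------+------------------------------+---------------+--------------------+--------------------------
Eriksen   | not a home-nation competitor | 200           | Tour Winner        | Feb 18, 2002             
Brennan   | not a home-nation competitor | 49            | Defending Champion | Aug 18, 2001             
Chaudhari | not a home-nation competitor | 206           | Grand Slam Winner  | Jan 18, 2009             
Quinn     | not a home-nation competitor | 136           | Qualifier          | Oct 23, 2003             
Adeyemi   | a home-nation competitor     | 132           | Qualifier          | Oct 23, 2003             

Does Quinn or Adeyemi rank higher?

Adeyemi

By status category: Brennan (Defending Champion); then Chaudhari (Grand Slam Winner); then Eriksen (Tour Winner); then Adeyemi and Quinn (Qualifier).
Adeyemi and Quinn both have date of most recent title Oct 23, 2003, so the next rule applies.
Among Adeyemi and Quinn, alphabetically by surname: Adeyemi before Quinn.
So Adeyemi takes precedence.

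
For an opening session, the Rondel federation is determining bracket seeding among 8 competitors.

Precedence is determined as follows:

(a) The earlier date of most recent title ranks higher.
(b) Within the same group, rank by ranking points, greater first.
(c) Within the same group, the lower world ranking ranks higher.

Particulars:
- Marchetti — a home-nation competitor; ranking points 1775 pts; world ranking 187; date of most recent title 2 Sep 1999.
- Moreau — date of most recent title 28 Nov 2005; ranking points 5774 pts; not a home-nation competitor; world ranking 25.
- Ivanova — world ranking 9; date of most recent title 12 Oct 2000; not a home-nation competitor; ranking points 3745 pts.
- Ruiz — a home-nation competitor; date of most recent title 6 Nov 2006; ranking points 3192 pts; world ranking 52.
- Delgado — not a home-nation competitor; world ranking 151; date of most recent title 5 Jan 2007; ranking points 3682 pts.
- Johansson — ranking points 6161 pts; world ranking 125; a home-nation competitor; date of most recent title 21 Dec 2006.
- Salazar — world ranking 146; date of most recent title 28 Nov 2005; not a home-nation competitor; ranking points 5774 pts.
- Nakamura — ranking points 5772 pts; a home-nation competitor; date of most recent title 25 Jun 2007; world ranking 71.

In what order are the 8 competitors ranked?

By date of most recent title (earlier first): Marchetti (2 Sep 1999); then Ivanova (12 Oct 2000); then Moreau and Salazar (both 28 Nov 2005); then Ruiz (6 Nov 2006); then Johansson (21 Dec 2006); then Delgado (5 Jan 2007); then Nakamura (25 Jun 2007).
Moreau and Salazar both have ranking points 5774 pts, so the next rule applies.
Among Moreau and Salazar, by world ranking (lower first): Moreau (25) before Salazar (146).
Full order: Marchetti, Ivanova, Moreau, Salazar, Ruiz, Johansson, Delgado, Nakamura.

Marchetti, Ivanova, Moreau, Salazar, Ruiz, Johansson, Delgado, Nakamura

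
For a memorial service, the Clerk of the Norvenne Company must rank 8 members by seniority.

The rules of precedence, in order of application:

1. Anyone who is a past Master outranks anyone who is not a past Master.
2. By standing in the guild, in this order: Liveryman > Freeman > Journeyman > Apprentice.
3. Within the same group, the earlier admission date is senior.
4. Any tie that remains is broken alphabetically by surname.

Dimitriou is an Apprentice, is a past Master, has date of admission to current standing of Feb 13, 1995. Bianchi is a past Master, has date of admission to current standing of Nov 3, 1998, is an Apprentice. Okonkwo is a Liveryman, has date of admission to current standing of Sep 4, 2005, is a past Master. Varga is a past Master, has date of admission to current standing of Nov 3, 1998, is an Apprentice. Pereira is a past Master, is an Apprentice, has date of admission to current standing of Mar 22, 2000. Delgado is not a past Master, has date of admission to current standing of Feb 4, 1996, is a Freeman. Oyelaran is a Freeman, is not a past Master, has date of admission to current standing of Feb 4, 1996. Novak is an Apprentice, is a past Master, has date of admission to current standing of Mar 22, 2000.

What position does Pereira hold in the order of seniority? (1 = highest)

By the first rule: Okonkwo, Dimitriou, Bianchi, Varga, Novak and Pereira (each a past Master); then Delgado and Oyelaran (both not a past Master).
Among Okonkwo, Dimitriou, Bianchi, Varga, Novak and Pereira, by standing in the guild: Okonkwo (Liveryman) before Dimitriou, Bianchi, Varga, Novak and Pereira (Apprentice).
Among Dimitriou, Bianchi, Varga, Novak and Pereira, by date of admission to current standing (earlier first): Dimitriou (Feb 13, 1995) before Bianchi and Varga (Nov 3, 1998) before Novak and Pereira (Mar 22, 2000).
Among Bianchi and Varga, alphabetically by surname: Bianchi before Varga.
Among Novak and Pereira, alphabetically by surname: Novak before Pereira.
Delgado and Oyelaran are each Freeman, so the next rule applies.
Delgado and Oyelaran both have date of admission to current standing Feb 4, 1996, so the next rule applies.
Among Delgado and Oyelaran, alphabetically by surname: Delgado before Oyelaran.
Order: Okonkwo, Dimitriou, Bianchi, Varga, Novak, Pereira, Delgado, Oyelaran. So position 6.

6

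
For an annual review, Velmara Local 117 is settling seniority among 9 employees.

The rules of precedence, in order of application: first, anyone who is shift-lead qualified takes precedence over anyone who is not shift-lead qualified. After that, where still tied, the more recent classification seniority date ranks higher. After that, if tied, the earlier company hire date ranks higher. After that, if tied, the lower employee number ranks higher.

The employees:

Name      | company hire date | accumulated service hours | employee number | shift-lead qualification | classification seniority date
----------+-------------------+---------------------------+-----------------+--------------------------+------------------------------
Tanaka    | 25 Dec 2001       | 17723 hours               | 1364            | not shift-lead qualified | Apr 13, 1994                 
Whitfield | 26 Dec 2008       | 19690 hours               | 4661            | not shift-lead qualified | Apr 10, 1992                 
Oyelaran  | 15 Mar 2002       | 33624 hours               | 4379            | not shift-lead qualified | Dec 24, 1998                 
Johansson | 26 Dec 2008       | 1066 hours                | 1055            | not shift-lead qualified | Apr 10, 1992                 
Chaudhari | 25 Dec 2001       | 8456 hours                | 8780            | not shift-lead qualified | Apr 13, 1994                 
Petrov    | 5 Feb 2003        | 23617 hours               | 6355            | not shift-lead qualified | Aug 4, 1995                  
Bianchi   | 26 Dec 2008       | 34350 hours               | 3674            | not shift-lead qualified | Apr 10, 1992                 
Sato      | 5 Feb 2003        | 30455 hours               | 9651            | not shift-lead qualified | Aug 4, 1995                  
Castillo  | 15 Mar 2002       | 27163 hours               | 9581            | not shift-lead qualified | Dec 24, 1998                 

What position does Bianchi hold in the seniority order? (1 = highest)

By the first rule: Oyelaran, Castillo, Petrov, Sato, Tanaka, Chaudhari, Johansson, Bianchi and Whitfield (each not shift-lead qualified).
Among Oyelaran, Castillo, Petrov, Sato, Tanaka, Chaudhari, Johansson, Bianchi and Whitfield, by classification seniority date (later first): Oyelaran and Castillo (Dec 24, 1998) before Petrov and Sato (Aug 4, 1995) before Tanaka and Chaudhari (Apr 13, 1994) before Johansson, Bianchi and Whitfield (Apr 10, 1992).
Oyelaran and Castillo both have company hire date 15 Mar 2002, so the next rule applies.
Among Oyelaran and Castillo, by employee number (lower first): Oyelaran (4379) before Castillo (9581).
Petrov and Sato both have company hire date 5 Feb 2003, so the next rule applies.
Among Petrov and Sato, by employee number (lower first): Petrov (6355) before Sato (9651).
Tanaka and Chaudhari both have company hire date 25 Dec 2001, so the next rule applies.
Among Tanaka and Chaudhari, by employee number (lower first): Tanaka (1364) before Chaudhari (8780).
Johansson, Bianchi and Whitfield all have company hire date 26 Dec 2008, so the next rule applies.
Among Johansson, Bianchi and Whitfield, by employee number (lower first): Johansson (1055) before Bianchi (3674) before Whitfield (4661).
Order: Oyelaran, Castillo, Petrov, Sato, Tanaka, Chaudhari, Johansson, Bianchi, Whitfield. So position 8.

8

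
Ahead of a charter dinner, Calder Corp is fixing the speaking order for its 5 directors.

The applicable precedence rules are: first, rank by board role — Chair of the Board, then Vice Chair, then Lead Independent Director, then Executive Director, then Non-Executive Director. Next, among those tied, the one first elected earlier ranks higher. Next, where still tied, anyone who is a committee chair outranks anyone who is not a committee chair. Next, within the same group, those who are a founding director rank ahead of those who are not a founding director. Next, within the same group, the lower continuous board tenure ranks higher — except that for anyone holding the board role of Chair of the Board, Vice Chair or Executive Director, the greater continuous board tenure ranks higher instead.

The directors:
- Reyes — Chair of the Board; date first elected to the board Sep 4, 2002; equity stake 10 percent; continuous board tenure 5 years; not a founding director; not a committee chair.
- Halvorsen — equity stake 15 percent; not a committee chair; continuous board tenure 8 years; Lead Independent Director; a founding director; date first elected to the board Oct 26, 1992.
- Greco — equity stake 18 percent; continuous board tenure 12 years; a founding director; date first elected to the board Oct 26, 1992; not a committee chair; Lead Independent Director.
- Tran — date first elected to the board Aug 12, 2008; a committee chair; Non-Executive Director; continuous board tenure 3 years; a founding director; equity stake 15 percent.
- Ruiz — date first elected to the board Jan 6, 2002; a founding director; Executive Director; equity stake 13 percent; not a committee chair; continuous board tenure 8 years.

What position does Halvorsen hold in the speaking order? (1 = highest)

By board role: Reyes (Chair of the Board); then Halvorsen and Greco (Lead Independent Director); then Ruiz (Executive Director); then Tran (Non-Executive Director).
Halvorsen and Greco both have date first elected to the board Oct 26, 1992, so the next rule applies.
Halvorsen and Greco are each not a committee chair, so the next rule applies.
Halvorsen and Greco are each a founding director, so the next rule applies.
Among Halvorsen and Greco, by continuous board tenure (lower first): Halvorsen (8 years) before Greco (12 years).
Order: Reyes, Halvorsen, Greco, Ruiz, Tran. So position 2.

2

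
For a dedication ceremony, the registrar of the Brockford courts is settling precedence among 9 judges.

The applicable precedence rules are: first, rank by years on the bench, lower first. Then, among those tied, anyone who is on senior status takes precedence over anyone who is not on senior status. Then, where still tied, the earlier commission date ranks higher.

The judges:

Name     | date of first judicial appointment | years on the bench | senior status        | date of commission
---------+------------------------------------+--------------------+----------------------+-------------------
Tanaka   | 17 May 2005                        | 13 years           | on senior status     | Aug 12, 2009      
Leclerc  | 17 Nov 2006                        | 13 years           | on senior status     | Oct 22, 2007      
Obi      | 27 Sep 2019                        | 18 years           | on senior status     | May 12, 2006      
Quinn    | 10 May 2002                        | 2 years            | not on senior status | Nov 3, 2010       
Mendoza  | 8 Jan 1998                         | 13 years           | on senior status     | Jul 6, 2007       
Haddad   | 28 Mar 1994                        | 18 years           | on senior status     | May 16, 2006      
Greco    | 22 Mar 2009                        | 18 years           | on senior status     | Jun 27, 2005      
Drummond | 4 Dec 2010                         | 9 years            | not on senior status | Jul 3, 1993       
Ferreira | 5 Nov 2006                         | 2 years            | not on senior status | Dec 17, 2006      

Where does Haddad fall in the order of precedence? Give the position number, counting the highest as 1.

By years on the bench (lower first): Ferreira and Quinn (both 2 years); then Drummond (9 years); then Mendoza, Leclerc and Tanaka (each 13 years); then Greco, Obi and Haddad (each 18 years).
Ferreira and Quinn are each not on senior status, so the next rule applies.
Among Ferreira and Quinn, by date of commission (earlier first): Ferreira (Dec 17, 2006) before Quinn (Nov 3, 2010).
Mendoza, Leclerc and Tanaka are each on senior status, so the next rule applies.
Among Mendoza, Leclerc and Tanaka, by date of commission (earlier first): Mendoza (Jul 6, 2007) before Leclerc (Oct 22, 2007) before Tanaka (Aug 12, 2009).
Greco, Obi and Haddad are each on senior status, so the next rule applies.
Among Greco, Obi and Haddad, by date of commission (earlier first): Greco (Jun 27, 2005) before Obi (May 12, 2006) before Haddad (May 16, 2006).
Order: Ferreira, Quinn, Drummond, Mendoza, Leclerc, Tanaka, Greco, Obi, Haddad. So position 9.

9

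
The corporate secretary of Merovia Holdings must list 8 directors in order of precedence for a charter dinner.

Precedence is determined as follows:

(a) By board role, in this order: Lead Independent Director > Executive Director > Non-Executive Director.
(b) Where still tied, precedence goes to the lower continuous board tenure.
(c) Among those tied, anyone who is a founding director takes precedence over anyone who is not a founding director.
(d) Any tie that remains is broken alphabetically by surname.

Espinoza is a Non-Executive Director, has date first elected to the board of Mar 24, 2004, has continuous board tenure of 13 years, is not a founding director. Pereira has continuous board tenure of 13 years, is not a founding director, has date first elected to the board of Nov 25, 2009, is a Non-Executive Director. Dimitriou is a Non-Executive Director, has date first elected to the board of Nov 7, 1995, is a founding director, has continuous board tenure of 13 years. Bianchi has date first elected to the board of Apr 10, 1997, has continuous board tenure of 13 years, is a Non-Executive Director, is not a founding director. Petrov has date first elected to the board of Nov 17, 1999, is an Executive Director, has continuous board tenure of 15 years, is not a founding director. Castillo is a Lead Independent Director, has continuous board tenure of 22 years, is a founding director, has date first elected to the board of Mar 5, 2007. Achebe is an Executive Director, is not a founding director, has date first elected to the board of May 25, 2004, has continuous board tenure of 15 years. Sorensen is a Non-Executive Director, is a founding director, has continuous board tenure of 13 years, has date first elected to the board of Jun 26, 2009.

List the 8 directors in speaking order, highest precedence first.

Castillo, Achebe, Petrov, Dimitriou, Sorensen, Bianchi, Espinoza, Pereira

By board role: Castillo (Lead Independent Director); then Achebe and Petrov (Executive Director); then Dimitriou, Sorensen, Bianchi, Espinoza and Pereira (Non-Executive Director).
Achebe and Petrov both have continuous board tenure 15 years, so the next rule applies.
Achebe and Petrov are each not a founding director, so the next rule applies.
Among Achebe and Petrov, alphabetically by surname: Achebe before Petrov.
Dimitriou, Sorensen, Bianchi, Espinoza and Pereira all have continuous board tenure 13 years, so the next rule applies.
Among Dimitriou, Sorensen, Bianchi, Espinoza and Pereira, a founding director before not a founding director: Dimitriou and Sorensen (a founding director) before Bianchi, Espinoza and Pereira (not a founding director).
Among Dimitriou and Sorensen, alphabetically by surname: Dimitriou before Sorensen.
Among Bianchi, Espinoza and Pereira, alphabetically by surname: Bianchi before Espinoza before Pereira.
Full order: Castillo, Achebe, Petrov, Dimitriou, Sorensen, Bianchi, Espinoza, Pereira.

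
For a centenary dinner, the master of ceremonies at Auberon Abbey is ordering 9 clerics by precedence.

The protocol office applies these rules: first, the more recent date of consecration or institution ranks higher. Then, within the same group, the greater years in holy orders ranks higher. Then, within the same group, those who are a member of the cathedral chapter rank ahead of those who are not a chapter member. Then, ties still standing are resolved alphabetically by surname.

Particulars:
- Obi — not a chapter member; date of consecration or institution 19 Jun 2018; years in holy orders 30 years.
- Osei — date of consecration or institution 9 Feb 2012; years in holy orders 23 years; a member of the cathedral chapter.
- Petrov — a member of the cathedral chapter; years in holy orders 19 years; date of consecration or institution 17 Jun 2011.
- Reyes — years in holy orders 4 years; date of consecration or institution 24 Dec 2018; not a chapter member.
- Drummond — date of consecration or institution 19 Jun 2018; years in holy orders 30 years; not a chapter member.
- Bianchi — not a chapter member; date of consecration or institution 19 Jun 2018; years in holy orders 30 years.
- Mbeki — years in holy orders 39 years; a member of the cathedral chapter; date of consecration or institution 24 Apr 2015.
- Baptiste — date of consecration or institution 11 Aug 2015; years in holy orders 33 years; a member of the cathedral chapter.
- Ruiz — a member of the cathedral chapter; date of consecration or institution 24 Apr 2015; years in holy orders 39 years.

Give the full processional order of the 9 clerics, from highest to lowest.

By date of consecration or institution (later first): Reyes (24 Dec 2018); then Bianchi, Drummond and Obi (each 19 Jun 2018); then Baptiste (11 Aug 2015); then Mbeki and Ruiz (both 24 Apr 2015); then Osei (9 Feb 2012); then Petrov (17 Jun 2011).
Bianchi, Drummond and Obi all have years in holy orders 30 years, so the next rule applies.
Bianchi, Drummond and Obi are each not a chapter member, so the next rule applies.
Among Bianchi, Drummond and Obi, alphabetically by surname: Bianchi before Drummond before Obi.
Mbeki and Ruiz both have years in holy orders 39 years, so the next rule applies.
Mbeki and Ruiz are each a member of the cathedral chapter, so the next rule applies.
Among Mbeki and Ruiz, alphabetically by surname: Mbeki before Ruiz.
Full order: Reyes, Bianchi, Drummond, Obi, Baptiste, Mbeki, Ruiz, Osei, Petrov.

Reyes, Bianchi, Drummond, Obi, Baptiste, Mbeki, Ruiz, Osei, Petrov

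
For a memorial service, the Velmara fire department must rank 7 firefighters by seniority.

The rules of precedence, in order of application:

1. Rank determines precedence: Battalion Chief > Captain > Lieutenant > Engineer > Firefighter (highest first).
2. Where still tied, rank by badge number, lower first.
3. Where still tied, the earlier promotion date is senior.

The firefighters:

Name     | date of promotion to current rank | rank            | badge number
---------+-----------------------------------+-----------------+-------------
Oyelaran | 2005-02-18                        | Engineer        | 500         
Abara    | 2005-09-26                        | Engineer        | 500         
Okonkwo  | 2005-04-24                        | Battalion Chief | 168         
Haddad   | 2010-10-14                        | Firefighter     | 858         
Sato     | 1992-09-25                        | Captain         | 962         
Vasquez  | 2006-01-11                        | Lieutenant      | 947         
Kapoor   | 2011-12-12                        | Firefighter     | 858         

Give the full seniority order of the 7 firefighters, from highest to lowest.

By rank: Okonkwo (Battalion Chief); then Sato (Captain); then Vasquez (Lieutenant); then Oyelaran and Abara (Engineer); then Haddad and Kapoor (Firefighter).
Oyelaran and Abara both have badge number 500, so the next rule applies.
Among Oyelaran and Abara, by date of promotion to current rank (earlier first): Oyelaran (2005-02-18) before Abara (2005-09-26).
Haddad and Kapoor both have badge number 858, so the next rule applies.
Among Haddad and Kapoor, by date of promotion to current rank (earlier first): Haddad (2010-10-14) before Kapoor (2011-12-12).
Full order: Okonkwo, Sato, Vasquez, Oyelaran, Abara, Haddad, Kapoor.

Okonkwo, Sato, Vasquez, Oyelaran, Abara, Haddad, Kapoor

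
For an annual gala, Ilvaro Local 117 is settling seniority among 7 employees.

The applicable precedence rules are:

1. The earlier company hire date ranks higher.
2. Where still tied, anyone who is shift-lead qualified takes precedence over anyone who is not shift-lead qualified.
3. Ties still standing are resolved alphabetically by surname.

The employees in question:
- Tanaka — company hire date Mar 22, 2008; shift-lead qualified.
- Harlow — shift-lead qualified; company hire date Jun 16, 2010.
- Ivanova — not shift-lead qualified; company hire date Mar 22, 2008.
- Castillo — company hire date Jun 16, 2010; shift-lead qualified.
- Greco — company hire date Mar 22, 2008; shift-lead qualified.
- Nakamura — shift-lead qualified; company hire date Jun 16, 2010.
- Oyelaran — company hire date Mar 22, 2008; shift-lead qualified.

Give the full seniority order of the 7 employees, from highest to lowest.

By company hire date (earlier first): Greco, Oyelaran, Tanaka and Ivanova (each Mar 22, 2008); then Castillo, Harlow and Nakamura (each Jun 16, 2010).
Among Greco, Oyelaran, Tanaka and Ivanova, shift-lead qualified before not shift-lead qualified: Greco, Oyelaran and Tanaka (shift-lead qualified) before Ivanova (not shift-lead qualified).
Among Greco, Oyelaran and Tanaka, alphabetically by surname: Greco before Oyelaran before Tanaka.
Castillo, Harlow and Nakamura are each shift-lead qualified, so the next rule applies.
Among Castillo, Harlow and Nakamura, alphabetically by surname: Castillo before Harlow before Nakamura.
Full order: Greco, Oyelaran, Tanaka, Ivanova, Castillo, Harlow, Nakamura.

Greco, Oyelaran, Tanaka, Ivanova, Castillo, Harlow, Nakamura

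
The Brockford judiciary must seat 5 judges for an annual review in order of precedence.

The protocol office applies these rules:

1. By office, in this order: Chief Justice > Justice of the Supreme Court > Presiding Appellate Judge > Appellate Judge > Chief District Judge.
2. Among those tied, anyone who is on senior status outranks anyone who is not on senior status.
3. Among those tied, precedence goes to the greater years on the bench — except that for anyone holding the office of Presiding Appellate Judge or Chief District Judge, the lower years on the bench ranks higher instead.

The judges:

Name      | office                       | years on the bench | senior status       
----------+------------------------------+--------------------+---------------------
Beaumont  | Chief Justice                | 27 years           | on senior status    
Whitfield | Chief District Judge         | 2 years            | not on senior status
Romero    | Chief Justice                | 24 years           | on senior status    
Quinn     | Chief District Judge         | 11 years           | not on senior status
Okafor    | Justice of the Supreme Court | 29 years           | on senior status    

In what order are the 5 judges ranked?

Beaumont, Romero, Okafor, Whitfield, Quinn

By office: Beaumont and Romero (Chief Justice); then Okafor (Justice of the Supreme Court); then Whitfield and Quinn (Chief District Judge).
Beaumont and Romero are each on senior status, so the next rule applies.
Among Beaumont and Romero, by years on the bench (higher first): Beaumont (27 years) before Romero (24 years).
Whitfield and Quinn are each not on senior status, so the next rule applies.
Among Whitfield and Quinn, by years on the bench (lower first) (reversed rule for this group): Whitfield (2 years) before Quinn (11 years).
Full order: Beaumont, Romero, Okafor, Whitfield, Quinn.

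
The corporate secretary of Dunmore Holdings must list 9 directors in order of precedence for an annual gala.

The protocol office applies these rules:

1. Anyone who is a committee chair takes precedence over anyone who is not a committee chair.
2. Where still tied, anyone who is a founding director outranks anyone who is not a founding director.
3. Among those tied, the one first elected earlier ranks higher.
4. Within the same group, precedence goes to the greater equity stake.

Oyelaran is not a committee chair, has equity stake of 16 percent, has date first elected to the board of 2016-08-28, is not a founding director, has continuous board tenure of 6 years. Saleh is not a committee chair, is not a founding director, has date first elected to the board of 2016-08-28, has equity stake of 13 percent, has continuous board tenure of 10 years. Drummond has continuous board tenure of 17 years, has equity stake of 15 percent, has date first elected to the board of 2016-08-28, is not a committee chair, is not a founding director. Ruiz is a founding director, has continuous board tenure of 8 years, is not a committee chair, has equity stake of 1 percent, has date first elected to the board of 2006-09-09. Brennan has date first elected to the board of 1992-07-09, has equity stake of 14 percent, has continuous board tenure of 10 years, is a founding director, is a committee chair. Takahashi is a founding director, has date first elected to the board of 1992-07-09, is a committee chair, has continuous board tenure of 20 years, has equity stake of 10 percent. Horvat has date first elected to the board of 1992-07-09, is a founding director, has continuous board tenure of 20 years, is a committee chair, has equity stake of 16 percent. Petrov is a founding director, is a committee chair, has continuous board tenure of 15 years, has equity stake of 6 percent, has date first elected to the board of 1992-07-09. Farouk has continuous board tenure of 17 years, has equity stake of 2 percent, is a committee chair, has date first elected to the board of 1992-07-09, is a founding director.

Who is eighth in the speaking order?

By the first rule: Horvat, Brennan, Takahashi, Petrov and Farouk (each a committee chair); then Ruiz, Oyelaran, Drummond and Saleh (each not a committee chair).
Horvat, Brennan, Takahashi, Petrov and Farouk are each a founding director, so the next rule applies.
Horvat, Brennan, Takahashi, Petrov and Farouk all have date first elected to the board 1992-07-09, so the next rule applies.
Among Horvat, Brennan, Takahashi, Petrov and Farouk, by equity stake (higher first): Horvat (16 percent) before Brennan (14 percent) before Takahashi (10 percent) before Petrov (6 percent) before Farouk (2 percent).
Among Ruiz, Oyelaran, Drummond and Saleh, a founding director before not a founding director: Ruiz (a founding director) before Oyelaran, Drummond and Saleh (not a founding director).
Oyelaran, Drummond and Saleh all have date first elected to the board 2016-08-28, so the next rule applies.
Among Oyelaran, Drummond and Saleh, by equity stake (higher first): Oyelaran (16 percent) before Drummond (15 percent) before Saleh (13 percent).
Order: Horvat, Brennan, Takahashi, Petrov, Farouk, Ruiz, Oyelaran, Drummond, Saleh.

Drummond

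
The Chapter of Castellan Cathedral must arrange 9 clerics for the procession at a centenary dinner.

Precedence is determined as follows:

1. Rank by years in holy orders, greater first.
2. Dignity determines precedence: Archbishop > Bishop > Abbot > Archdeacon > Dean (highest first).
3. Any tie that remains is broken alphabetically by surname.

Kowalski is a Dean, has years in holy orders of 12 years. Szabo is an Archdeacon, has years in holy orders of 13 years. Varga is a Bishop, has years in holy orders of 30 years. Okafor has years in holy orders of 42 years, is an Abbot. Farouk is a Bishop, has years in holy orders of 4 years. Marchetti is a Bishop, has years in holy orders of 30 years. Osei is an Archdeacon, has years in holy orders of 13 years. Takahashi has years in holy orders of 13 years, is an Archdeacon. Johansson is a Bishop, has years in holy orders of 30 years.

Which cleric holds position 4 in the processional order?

By years in holy orders (higher first): Okafor (42 years); then Johansson, Marchetti and Varga (each 30 years); then Osei, Szabo and Takahashi (each 13 years); then Kowalski (12 years); then Farouk (4 years).
Johansson, Marchetti and Varga are each Bishop, so the next rule applies.
Among Johansson, Marchetti and Varga, alphabetically by surname: Johansson before Marchetti before Varga.
Osei, Szabo and Takahashi are each Archdeacon, so the next rule applies.
Among Osei, Szabo and Takahashi, alphabetically by surname: Osei before Szabo before Takahashi.
Order: Okafor, Johansson, Marchetti, Varga, Osei, Szabo, Takahashi, Kowalski, Farouk.

Varga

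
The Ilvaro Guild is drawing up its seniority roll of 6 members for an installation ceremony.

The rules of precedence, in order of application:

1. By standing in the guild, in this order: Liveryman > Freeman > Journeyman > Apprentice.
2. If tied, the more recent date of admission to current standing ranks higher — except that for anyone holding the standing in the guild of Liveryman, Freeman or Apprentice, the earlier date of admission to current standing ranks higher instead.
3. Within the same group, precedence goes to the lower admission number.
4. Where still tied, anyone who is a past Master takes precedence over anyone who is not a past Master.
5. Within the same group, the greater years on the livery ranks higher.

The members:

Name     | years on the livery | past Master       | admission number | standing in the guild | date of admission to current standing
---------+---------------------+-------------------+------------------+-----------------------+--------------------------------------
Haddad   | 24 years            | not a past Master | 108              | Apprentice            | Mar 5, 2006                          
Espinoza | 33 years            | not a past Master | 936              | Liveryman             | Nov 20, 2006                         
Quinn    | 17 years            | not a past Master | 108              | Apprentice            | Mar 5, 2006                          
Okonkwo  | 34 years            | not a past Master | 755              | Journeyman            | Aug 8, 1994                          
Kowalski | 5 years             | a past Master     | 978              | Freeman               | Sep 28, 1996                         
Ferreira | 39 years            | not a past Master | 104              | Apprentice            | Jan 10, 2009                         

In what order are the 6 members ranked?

Espinoza, Kowalski, Okonkwo, Haddad, Quinn, Ferreira

By standing in the guild: Espinoza (Liveryman); then Kowalski (Freeman); then Okonkwo (Journeyman); then Haddad, Quinn and Ferreira (Apprentice).
Among Haddad, Quinn and Ferreira, by date of admission to current standing (earlier first) (reversed rule for this group): Haddad and Quinn (Mar 5, 2006) before Ferreira (Jan 10, 2009).
Haddad and Quinn both have admission number 108, so the next rule applies.
Haddad and Quinn are each not a past Master, so the next rule applies.
Among Haddad and Quinn, by years on the livery (higher first): Haddad (24 years) before Quinn (17 years).
Full order: Espinoza, Kowalski, Okonkwo, Haddad, Quinn, Ferreira.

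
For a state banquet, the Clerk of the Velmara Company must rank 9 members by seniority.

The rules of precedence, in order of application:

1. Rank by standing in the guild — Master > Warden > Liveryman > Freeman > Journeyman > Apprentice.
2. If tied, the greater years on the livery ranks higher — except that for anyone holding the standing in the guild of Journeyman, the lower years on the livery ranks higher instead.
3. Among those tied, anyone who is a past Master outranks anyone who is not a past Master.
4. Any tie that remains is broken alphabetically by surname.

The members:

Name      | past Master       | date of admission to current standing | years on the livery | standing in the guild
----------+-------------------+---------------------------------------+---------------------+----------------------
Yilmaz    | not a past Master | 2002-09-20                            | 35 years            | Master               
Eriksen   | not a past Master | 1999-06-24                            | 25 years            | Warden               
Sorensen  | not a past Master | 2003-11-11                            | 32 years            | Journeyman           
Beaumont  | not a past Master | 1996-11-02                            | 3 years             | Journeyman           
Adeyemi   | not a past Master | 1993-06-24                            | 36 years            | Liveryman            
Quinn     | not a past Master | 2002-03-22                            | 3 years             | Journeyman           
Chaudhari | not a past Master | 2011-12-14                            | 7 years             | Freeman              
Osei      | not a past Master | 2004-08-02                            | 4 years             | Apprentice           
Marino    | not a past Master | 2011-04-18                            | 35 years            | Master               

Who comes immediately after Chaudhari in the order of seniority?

Beaumont

By standing in the guild: Marino and Yilmaz (Master); then Eriksen (Warden); then Adeyemi (Liveryman); then Chaudhari (Freeman); then Beaumont, Quinn and Sorensen (Journeyman); then Osei (Apprentice).
Marino and Yilmaz both have years on the livery 35 years, so the next rule applies.
Marino and Yilmaz are each not a past Master, so the next rule applies.
Among Marino and Yilmaz, alphabetically by surname: Marino before Yilmaz.
Among Beaumont, Quinn and Sorensen, by years on the livery (lower first) (reversed rule for this group): Beaumont and Quinn (3 years) before Sorensen (32 years).
Beaumont and Quinn are each not a past Master, so the next rule applies.
Among Beaumont and Quinn, alphabetically by surname: Beaumont before Quinn.
Order: Marino, Yilmaz, Eriksen, Adeyemi, Chaudhari, Beaumont, Quinn, Sorensen, Osei.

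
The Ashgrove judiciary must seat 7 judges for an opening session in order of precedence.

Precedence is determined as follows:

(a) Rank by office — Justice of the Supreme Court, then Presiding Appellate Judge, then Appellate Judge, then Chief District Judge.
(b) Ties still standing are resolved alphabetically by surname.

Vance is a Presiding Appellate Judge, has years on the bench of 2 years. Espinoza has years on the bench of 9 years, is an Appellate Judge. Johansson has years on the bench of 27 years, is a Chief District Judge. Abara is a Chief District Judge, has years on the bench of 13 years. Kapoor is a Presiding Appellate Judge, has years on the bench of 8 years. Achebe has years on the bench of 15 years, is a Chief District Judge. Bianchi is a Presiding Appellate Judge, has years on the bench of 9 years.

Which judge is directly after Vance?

Espinoza

By office: Bianchi, Kapoor and Vance (Presiding Appellate Judge); then Espinoza (Appellate Judge); then Abara, Achebe and Johansson (Chief District Judge).
Among Bianchi, Kapoor and Vance, alphabetically by surname: Bianchi before Kapoor before Vance.
Among Abara, Achebe and Johansson, alphabetically by surname: Abara before Achebe before Johansson.
Order: Bianchi, Kapoor, Vance, Espinoza, Abara, Achebe, Johansson.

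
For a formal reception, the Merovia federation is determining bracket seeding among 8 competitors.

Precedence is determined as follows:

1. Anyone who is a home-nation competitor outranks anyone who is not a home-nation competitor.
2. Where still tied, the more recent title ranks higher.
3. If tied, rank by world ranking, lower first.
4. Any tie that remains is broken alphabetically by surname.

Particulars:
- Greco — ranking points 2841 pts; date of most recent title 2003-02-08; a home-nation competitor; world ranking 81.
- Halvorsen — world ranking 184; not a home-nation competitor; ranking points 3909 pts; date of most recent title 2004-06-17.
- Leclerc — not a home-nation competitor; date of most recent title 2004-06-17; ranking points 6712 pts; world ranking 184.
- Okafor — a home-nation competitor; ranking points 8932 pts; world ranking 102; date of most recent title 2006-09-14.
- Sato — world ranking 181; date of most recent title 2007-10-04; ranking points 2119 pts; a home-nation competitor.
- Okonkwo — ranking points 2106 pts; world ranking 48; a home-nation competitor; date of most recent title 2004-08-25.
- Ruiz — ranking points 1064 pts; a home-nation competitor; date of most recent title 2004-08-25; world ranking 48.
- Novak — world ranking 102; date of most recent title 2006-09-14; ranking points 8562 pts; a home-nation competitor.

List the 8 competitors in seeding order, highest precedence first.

Sato, Novak, Okafor, Okonkwo, Ruiz, Greco, Halvorsen, Leclerc

By the first rule: Sato, Novak, Okafor, Okonkwo, Ruiz and Greco (each a home-nation competitor); then Halvorsen and Leclerc (both not a home-nation competitor).
Among Sato, Novak, Okafor, Okonkwo, Ruiz and Greco, by date of most recent title (later first): Sato (2007-10-04) before Novak and Okafor (2006-09-14) before Okonkwo and Ruiz (2004-08-25) before Greco (2003-02-08).
Novak and Okafor both have world ranking 102, so the next rule applies.
Among Novak and Okafor, alphabetically by surname: Novak before Okafor.
Okonkwo and Ruiz both have world ranking 48, so the next rule applies.
Among Okonkwo and Ruiz, alphabetically by surname: Okonkwo before Ruiz.
Halvorsen and Leclerc both have date of most recent title 2004-06-17, so the next rule applies.
Halvorsen and Leclerc both have world ranking 184, so the next rule applies.
Among Halvorsen and Leclerc, alphabetically by surname: Halvorsen before Leclerc.
Full order: Sato, Novak, Okafor, Okonkwo, Ruiz, Greco, Halvorsen, Leclerc.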